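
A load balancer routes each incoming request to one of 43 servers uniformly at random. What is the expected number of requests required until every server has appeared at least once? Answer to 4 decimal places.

187.0499

The wait to go from k to k+1 distinct servers is geometric with mean 43/(43-k).
E[T] = 43/43 + 43/42 + 43/41 + ... + 43/2 + 43/1 = 43·H_{43}.
H_{43} = 4.35000, so E[T] = 187.04994.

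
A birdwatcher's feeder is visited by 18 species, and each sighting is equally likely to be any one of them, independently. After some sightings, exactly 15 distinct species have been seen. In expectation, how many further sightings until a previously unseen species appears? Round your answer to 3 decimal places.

Each sighting yields a new species with probability (18-15)/18 = 3/18, so the wait is geometric with mean 18/3.
E = 18/3 = 6.0000.

6.000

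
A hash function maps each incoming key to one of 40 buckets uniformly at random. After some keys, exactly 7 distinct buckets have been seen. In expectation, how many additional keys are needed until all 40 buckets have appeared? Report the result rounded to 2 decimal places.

163.55

The wait to go from k to k+1 distinct buckets is geometric with mean 40/(40-k).
Sum over k = 7,...,39: E = 40/33 + 40/32 + 40/31 + ... + 40/2 + 40/1 = 163.552.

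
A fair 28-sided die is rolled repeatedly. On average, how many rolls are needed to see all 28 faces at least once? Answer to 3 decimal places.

109.961

After k distinct faces have appeared, the next roll gives a new one with probability (28-k)/28, so the expected wait for the (k+1)-th is 28/(28-k).
E[T] = 28/28 + 28/27 + 28/26 + ... + 28/2 + 28/1 = 28·H_{28}.
H_{28} = 3.9272, so E[T] = 109.9608.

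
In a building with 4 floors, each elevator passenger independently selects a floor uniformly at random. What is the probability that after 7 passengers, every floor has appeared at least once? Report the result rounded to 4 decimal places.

0.5127

By inclusion–exclusion over which floors are missing,
P(all seen) = Σ_{j=0}^{4} (-1)^j C(4,j)((4-j)/4)^7
= 1.00000 - 0.53394 + 0.04688 - 0.00024 + 0.00000
= 0.51270.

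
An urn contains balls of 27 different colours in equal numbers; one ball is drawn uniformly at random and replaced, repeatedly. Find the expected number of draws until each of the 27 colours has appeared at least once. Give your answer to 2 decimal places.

105.07

After k distinct colours have appeared, the next draw gives a new one with probability (27-k)/27, so the expected wait for the (k+1)-th is 27/(27-k).
E[T] = 27/27 + 27/26 + 27/25 + ... + 27/2 + 27/1 = 27·H_{27}.
H_{27} = 3.891, so E[T] = 105.069.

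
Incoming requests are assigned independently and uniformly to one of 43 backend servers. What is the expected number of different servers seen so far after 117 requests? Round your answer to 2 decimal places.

40.26

For each server, P(seen in 117 requests) = 1 - (42/43)^117 = 0.936.
By linearity of expectation, E[distinct seen] = 43·(1 - (42/43)^117) = 40.260.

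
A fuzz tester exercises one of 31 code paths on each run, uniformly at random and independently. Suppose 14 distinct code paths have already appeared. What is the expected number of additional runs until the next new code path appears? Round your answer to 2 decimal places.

The number of runs until the next new code path is geometric with success probability 17/31, so its mean is 31/17.
E = 31/17 = 1.824.

1.82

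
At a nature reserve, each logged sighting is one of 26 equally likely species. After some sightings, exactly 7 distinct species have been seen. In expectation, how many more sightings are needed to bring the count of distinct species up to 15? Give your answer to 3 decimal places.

From k distinct to k+1 distinct takes on average 26/(26-k) sightings.
Sum over k = 7,...,14: E = 26/19 + 26/18 + 26/17 + ... + 26/13 + 26/12 = 13.7244.

13.724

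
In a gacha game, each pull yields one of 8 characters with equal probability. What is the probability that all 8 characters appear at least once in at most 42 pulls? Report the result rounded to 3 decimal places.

0.971

By inclusion–exclusion over which characters are missing,
P(all seen) = Σ_{j=0}^{8} (-1)^j C(8,j)((8-j)/8)^42
= 1.0000 - 0.0293 + 0.0002 - 0.0000 + 0.0000 - 0.0000 + 0.0000 - 0.0000 + 0.0000
= 0.9708.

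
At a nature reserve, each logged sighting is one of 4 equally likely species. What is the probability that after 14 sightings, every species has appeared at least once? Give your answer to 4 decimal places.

Let A_i be the event that species i is missing after 14 sightings. By inclusion–exclusion on the A_i,
P(all seen) = Σ_{j=0}^{4} (-1)^j C(4,j)((4-j)/4)^14
= 1.00000 - 0.07127 + 0.00037 - 0.00000 + 0.00000
= 0.92909.

0.9291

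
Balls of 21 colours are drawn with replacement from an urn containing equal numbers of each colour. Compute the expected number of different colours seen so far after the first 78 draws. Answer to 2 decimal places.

20.53

For each colour, P(seen in 78 draws) = 1 - (20/21)^78 = 0.978.
By linearity of expectation, E[distinct seen] = 21·(1 - (20/21)^78) = 20.533.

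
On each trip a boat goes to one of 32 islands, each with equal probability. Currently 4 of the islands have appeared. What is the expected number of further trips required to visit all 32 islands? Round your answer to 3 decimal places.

The wait to go from k to k+1 distinct islands is geometric with mean 32/(32-k).
Sum over k = 4,...,31: E = 32/28 + 32/27 + 32/26 + ... + 32/2 + 32/1 = 125.6695.

125.669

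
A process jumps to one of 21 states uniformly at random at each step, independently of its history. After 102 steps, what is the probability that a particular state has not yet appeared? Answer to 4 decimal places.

0.0069

Each step misses the fixed state with probability (21-1)/21 = 20/21, independently.
P(still missing after 102) = (20/21)^102 = 0.00690.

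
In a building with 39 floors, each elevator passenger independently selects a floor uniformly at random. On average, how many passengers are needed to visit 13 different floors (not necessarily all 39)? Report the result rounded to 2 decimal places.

Going from k to k+1 distinct takes a geometric number of passengers with mean 39/(39-k).
Sum over k = 0,...,12: E = 39/39 + 39/38 + 39/37 + ... + 39/28 + 39/27 = 15.566.

15.57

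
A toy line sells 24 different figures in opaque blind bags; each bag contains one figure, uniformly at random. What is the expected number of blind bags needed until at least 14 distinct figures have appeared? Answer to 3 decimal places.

20.328

With k distinct figures already seen, the next new one arrives after an expected 24/(24-k) blind bags.
Sum over k = 0,...,13: E = 24/24 + 24/23 + 24/22 + ... + 24/12 + 24/11 = 20.3278.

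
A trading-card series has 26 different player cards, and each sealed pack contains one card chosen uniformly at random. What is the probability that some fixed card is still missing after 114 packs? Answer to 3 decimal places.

0.011

On each pack the fixed card fails to appear with probability 25/26.
P(still missing after 114) = (25/26)^114 = 0.0114.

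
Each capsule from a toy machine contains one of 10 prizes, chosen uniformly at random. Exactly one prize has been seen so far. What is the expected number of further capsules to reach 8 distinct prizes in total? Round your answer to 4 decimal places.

13.2897

With k distinct prizes already seen, the next new one takes an expected 10/(10-k) capsules.
Sum over k = 1,...,7: E = 10/9 + 10/8 + 10/7 + ... + 10/4 + 10/3 = 13.28968.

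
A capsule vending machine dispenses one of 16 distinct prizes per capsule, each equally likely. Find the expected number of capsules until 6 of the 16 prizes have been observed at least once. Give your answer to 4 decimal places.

7.2282

Going from k to k+1 distinct takes a geometric number of capsules with mean 16/(16-k).
Sum over k = 0,...,5: E = 16/16 + 16/15 + 16/14 + 16/13 + 16/12 + 16/11 = 7.22817.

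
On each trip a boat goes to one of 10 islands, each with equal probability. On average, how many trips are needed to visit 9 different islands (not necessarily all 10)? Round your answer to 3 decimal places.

19.290

Going from k to k+1 distinct takes a geometric number of trips with mean 10/(10-k).
Sum over k = 0,...,8: E = 10/10 + 10/9 + 10/8 + ... + 10/3 + 10/2 = 19.2897.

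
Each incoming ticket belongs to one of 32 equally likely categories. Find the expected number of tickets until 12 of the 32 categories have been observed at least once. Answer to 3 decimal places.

Going from k to k+1 distinct takes a geometric number of tickets with mean 32/(32-k).
Sum over k = 0,...,11: E = 32/32 + 32/31 + 32/30 + ... + 32/22 + 32/21 = 14.7442.

14.744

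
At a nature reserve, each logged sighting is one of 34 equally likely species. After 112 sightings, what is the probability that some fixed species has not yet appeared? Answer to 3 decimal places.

0.035

On each sighting the fixed species fails to appear with probability 33/34.
P(still missing after 112) = (33/34)^112 = 0.0353.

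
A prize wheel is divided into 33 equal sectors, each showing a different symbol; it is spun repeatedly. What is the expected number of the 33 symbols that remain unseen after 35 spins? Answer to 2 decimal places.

11.24

For each symbol, P(unseen after 35) = (32/33)^35 = 0.341.
By linearity of expectation, E[unseen] = 33·(32/33)^35 = 11.240.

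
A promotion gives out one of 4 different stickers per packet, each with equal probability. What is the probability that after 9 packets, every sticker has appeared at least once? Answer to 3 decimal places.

By inclusion–exclusion over which stickers are missing,
P(all seen) = Σ_{j=0}^{4} (-1)^j C(4,j)((4-j)/4)^9
= 1.0000 - 0.3003 + 0.0117 - 0.0000 + 0.0000
= 0.7114.

0.711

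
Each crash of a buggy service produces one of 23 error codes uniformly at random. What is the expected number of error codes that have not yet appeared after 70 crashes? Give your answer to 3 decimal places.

For each error code, P(unseen after 70) = (22/23)^70 = 0.0445.
By linearity of expectation, E[unseen] = 23·(22/23)^70 = 1.0242.

1.024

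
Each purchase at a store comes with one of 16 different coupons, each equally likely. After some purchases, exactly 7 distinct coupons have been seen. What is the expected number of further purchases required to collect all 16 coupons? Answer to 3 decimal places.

45.263

The wait to go from k to k+1 distinct coupons is geometric with mean 16/(16-k).
Sum over k = 7,...,15: E = 16/9 + 16/8 + 16/7 + ... + 16/2 + 16/1 = 45.2635.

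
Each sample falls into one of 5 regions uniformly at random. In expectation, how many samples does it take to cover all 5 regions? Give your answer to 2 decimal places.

11.42

After k distinct regions have appeared, the next sample gives a new one with probability (5-k)/5, so the expected wait for the (k+1)-th is 5/(5-k).
E[T] = 5/5 + 5/4 + 5/3 + 5/2 + 5/1 = 5·H_{5}.
H_{5} = 2.283, so E[T] = 11.417.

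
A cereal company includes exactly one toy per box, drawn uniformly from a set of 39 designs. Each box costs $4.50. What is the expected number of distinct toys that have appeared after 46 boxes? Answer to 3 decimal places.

27.193

For each toy, P(seen in 46 boxes) = 1 - (38/39)^46 = 0.6973.
By linearity of expectation, E[distinct seen] = 39·(1 - (38/39)^46) = 27.1930.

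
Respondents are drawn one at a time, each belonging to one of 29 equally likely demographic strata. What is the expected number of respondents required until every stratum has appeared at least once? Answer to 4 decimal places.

Split into phases: going from k distinct to k+1 distinct takes on average 29/(29-k) respondents.
E[T] = 29/29 + 29/28 + 29/27 + ... + 29/2 + 29/1 = 29·H_{29}.
H_{29} = 3.96165, so E[T] = 114.88796.

114.8880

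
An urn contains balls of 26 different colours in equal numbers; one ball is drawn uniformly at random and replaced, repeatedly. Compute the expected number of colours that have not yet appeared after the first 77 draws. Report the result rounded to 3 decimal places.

1.269

For each colour, P(unseen after 77) = (25/26)^77 = 0.0488.
By linearity of expectation, E[unseen] = 26·(25/26)^77 = 1.2688.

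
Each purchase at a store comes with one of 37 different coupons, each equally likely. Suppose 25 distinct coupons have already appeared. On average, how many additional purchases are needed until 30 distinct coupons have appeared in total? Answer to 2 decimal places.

18.88

With k distinct coupons already seen, the next new one takes an expected 37/(37-k) purchases.
Sum over k = 25,...,29: E = 37/12 + 37/11 + 37/10 + 37/9 + 37/8 = 18.883.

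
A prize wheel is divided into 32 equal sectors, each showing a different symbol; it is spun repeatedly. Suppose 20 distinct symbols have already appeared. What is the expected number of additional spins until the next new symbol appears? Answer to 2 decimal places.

2.67

Each spin yields a new symbol with probability (32-20)/32 = 12/32, so the wait is geometric with mean 32/12.
E = 32/12 = 2.667.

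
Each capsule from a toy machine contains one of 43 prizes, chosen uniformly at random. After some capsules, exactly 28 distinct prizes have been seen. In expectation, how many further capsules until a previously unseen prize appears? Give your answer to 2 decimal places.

Each capsule yields a new prize with probability (43-28)/43 = 15/43, so the wait is geometric with mean 43/15.
E = 43/15 = 2.867.

2.87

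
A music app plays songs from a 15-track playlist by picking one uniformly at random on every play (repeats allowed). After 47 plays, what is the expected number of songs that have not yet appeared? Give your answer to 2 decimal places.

0.59

For each song, P(unseen after 47) = (14/15)^47 = 0.039.
By linearity of expectation, E[unseen] = 15·(14/15)^47 = 0.586.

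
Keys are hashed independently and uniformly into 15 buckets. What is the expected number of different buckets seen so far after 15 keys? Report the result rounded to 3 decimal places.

9.671

For each bucket, P(seen in 15 keys) = 1 - (14/15)^15 = 0.6447.
By linearity of expectation, E[distinct seen] = 15·(1 - (14/15)^15) = 9.6710.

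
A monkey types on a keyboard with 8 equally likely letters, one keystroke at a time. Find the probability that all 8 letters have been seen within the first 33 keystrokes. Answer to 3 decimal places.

By inclusion–exclusion over which letters are missing,
P(all seen) = Σ_{j=0}^{8} (-1)^j C(8,j)((8-j)/8)^33
= 1.0000 - 0.0976 + 0.0021 - 0.0000 + 0.0000 - 0.0000 + 0.0000 - 0.0000 + 0.0000
= 0.9045.

0.905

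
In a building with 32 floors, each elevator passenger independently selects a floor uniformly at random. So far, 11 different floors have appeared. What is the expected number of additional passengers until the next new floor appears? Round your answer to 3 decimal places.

The number of passengers until the next new floor is geometric with success probability 21/32, so its mean is 32/21.
E = 32/21 = 1.5238.

1.524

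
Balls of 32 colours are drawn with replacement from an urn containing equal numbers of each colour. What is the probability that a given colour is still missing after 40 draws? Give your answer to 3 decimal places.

0.281

On each draw the fixed colour fails to appear with probability 31/32.
P(still missing after 40) = (31/32)^40 = 0.2808.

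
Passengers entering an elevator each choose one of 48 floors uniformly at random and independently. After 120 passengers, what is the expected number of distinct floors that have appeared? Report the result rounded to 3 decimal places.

44.163

For each floor, P(seen in 120 passengers) = 1 - (47/48)^120 = 0.9201.
By linearity of expectation, E[distinct seen] = 48·(1 - (47/48)^120) = 44.1626.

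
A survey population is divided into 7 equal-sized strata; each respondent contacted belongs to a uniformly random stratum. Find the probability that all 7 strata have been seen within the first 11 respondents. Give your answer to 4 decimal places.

By inclusion–exclusion over which strata are missing,
P(all seen) = Σ_{j=0}^{7} (-1)^j C(7,j)((7-j)/7)^11
= 1.00000 - 1.28435 + 0.51857 - 0.07424 + 0.00314 - 0.00002 + 0.00000 - 0.00000
= 0.16310.

0.1631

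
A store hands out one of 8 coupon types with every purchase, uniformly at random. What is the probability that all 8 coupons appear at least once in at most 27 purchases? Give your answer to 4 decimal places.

0.7943

By inclusion–exclusion over which coupons are missing,
P(all seen) = Σ_{j=0}^{8} (-1)^j C(8,j)((8-j)/8)^27
= 1.00000 - 0.21742 + 0.01185 - 0.00017 + 0.00000 - 0.00000 + 0.00000 - 0.00000 + 0.00000
= 0.79426.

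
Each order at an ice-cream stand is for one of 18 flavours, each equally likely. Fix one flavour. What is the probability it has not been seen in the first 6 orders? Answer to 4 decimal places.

0.7097

Each order misses the fixed flavour with probability (18-1)/18 = 17/18, independently.
P(still missing after 6) = (17/18)^6 = 0.70967.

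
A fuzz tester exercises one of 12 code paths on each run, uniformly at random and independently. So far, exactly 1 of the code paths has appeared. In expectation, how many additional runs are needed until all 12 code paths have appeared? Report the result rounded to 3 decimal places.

The wait to go from k to k+1 distinct code paths is geometric with mean 12/(12-k).
Sum over k = 1,...,11: E = 12/11 + 12/10 + 12/9 + ... + 12/2 + 12/1 = 36.2385.

36.239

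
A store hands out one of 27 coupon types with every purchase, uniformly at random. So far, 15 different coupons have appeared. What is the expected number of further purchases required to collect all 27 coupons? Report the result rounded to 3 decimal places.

With k distinct coupons already seen, the next new one takes an expected 27/(27-k) purchases.
Sum over k = 15,...,26: E = 27/12 + 27/11 + 27/10 + ... + 27/2 + 27/1 = 83.7867.

83.787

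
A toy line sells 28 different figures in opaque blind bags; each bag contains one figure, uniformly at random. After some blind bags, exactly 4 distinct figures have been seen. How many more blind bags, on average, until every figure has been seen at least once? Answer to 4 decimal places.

105.7268

With k distinct figures already seen, the next new one takes an expected 28/(28-k) blind bags.
Sum over k = 4,...,27: E = 28/24 + 28/23 + 28/22 + ... + 28/2 + 28/1 = 105.72683.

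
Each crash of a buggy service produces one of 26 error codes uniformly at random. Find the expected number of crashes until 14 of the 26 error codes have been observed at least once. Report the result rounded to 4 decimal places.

Going from k to k+1 distinct takes a geometric number of crashes with mean 26/(26-k).
Sum over k = 0,...,13: E = 26/26 + 26/25 + 26/24 + ... + 26/14 + 26/13 = 19.53143.

19.5314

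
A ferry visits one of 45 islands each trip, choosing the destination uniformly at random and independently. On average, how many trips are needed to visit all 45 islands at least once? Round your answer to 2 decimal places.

After k distinct islands have appeared, the next trip gives a new one with probability (45-k)/45, so the expected wait for the (k+1)-th is 45/(45-k).
E[T] = 45/45 + 45/44 + 45/43 + ... + 45/2 + 45/1 = 45·H_{45}.
H_{45} = 4.395, so E[T] = 197.773.

197.77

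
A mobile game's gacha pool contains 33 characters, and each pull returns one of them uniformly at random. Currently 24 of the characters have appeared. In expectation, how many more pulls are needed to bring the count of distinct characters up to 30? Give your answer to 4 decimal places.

32.8560

With k distinct characters already seen, the next new one takes an expected 33/(33-k) pulls.
Sum over k = 24,...,29: E = 33/9 + 33/8 + 33/7 + 33/6 + 33/5 + 33/4 = 32.85595.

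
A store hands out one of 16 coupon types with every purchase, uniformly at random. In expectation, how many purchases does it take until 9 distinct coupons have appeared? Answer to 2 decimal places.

12.61

Going from k to k+1 distinct takes a geometric number of purchases with mean 16/(16-k).
Sum over k = 0,...,8: E = 16/16 + 16/15 + 16/14 + ... + 16/9 + 16/8 = 12.606.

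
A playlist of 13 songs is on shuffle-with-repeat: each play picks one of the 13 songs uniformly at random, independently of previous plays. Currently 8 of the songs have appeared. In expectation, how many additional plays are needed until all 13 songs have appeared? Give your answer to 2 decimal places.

The wait to go from k to k+1 distinct songs is geometric with mean 13/(13-k).
Sum over k = 8,...,12: E = 13/5 + 13/4 + 13/3 + 13/2 + 13/1 = 29.683.

29.68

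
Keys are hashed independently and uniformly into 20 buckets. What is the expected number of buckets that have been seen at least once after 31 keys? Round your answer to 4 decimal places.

15.9219

For each bucket, P(seen in 31 keys) = 1 - (19/20)^31 = 0.79609.
By linearity of expectation, E[distinct seen] = 20·(1 - (19/20)^31) = 15.92186.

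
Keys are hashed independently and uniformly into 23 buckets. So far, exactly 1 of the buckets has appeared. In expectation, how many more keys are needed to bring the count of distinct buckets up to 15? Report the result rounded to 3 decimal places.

From k distinct to k+1 distinct takes on average 23/(23-k) keys.
Sum over k = 1,...,14: E = 23/22 + 23/21 + 23/20 + ... + 23/10 + 23/9 = 22.3780.

22.378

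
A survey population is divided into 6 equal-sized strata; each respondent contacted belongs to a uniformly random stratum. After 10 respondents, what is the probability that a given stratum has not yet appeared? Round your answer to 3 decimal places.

On each respondent the fixed stratum fails to appear with probability 5/6.
P(still missing after 10) = (5/6)^10 = 0.1615.

0.162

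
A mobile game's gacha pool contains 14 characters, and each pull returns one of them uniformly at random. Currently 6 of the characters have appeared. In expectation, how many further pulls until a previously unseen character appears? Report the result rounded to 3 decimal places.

1.750

The number of pulls until the next new character is geometric with success probability 8/14, so its mean is 14/8.
E = 14/8 = 1.7500.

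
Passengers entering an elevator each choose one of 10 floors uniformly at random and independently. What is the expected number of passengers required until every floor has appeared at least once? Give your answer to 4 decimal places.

29.2897

After k distinct floors have appeared, the next passenger gives a new one with probability (10-k)/10, so the expected wait for the (k+1)-th is 10/(10-k).
E[T] = 10/10 + 10/9 + 10/8 + ... + 10/2 + 10/1 = 10·H_{10}.
H_{10} = 2.92897, so E[T] = 29.28968.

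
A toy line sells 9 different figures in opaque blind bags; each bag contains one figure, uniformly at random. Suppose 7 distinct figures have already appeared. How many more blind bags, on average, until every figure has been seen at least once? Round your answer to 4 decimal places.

From k distinct to k+1 distinct takes on average 9/(9-k) blind bags.
Sum over k = 7,...,8: E = 9/2 + 9/1 = 13.50000.

13.5000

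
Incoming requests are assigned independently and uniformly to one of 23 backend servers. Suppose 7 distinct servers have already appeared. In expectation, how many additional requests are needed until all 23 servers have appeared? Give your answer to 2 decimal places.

77.76

The wait to go from k to k+1 distinct servers is geometric with mean 23/(23-k).
Sum over k = 7,...,22: E = 23/16 + 23/15 + 23/14 + ... + 23/2 + 23/1 = 77.757.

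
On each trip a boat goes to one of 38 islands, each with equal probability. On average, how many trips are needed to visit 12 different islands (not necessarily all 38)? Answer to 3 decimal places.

14.192

Going from k to k+1 distinct takes a geometric number of trips with mean 38/(38-k).
Sum over k = 0,...,11: E = 38/38 + 38/37 + 38/36 + ... + 38/28 + 38/27 = 14.1923.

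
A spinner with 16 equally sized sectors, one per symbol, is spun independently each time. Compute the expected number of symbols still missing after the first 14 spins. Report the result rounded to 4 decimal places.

6.4821

For each symbol, P(unseen after 14) = (15/16)^14 = 0.40513.
By linearity of expectation, E[unseen] = 16·(15/16)^14 = 6.48213.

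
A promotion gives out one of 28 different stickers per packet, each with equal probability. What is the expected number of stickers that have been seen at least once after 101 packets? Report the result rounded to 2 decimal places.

For each sticker, P(seen in 101 packets) = 1 - (27/28)^101 = 0.975.
By linearity of expectation, E[distinct seen] = 28·(1 - (27/28)^101) = 27.289.

27.29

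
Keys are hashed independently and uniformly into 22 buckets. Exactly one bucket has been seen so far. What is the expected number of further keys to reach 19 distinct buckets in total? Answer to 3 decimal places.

39.865

From k distinct to k+1 distinct takes on average 22/(22-k) keys.
Sum over k = 1,...,18: E = 22/21 + 22/20 + 22/19 + ... + 22/5 + 22/4 = 39.8646.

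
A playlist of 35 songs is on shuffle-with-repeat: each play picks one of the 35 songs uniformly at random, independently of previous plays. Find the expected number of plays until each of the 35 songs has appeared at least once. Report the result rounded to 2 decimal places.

The wait to go from k to k+1 distinct songs is geometric with mean 35/(35-k).
E[T] = 35/35 + 35/34 + 35/33 + ... + 35/2 + 35/1 = 35·H_{35}.
H_{35} = 4.147, so E[T] = 145.137.

145.14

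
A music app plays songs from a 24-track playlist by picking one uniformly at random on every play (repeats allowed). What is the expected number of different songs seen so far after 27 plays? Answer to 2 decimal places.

16.39

For each song, P(seen in 27 plays) = 1 - (23/24)^27 = 0.683.
By linearity of expectation, E[distinct seen] = 24·(1 - (23/24)^27) = 16.394.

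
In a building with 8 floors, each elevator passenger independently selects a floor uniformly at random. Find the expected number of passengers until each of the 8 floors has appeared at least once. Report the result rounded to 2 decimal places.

Split into phases: going from k distinct to k+1 distinct takes on average 8/(8-k) passengers.
E[T] = 8/8 + 8/7 + 8/6 + ... + 8/2 + 8/1 = 8·H_{8}.
H_{8} = 2.718, so E[T] = 21.743.

21.74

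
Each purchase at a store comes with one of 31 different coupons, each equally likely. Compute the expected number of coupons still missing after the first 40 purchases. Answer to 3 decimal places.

For each coupon, P(unseen after 40) = (30/31)^40 = 0.2694.
By linearity of expectation, E[unseen] = 31·(30/31)^40 = 8.3511.

8.351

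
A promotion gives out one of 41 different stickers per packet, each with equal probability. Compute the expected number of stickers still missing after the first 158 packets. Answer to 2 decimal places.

For each sticker, P(unseen after 158) = (40/41)^158 = 0.020.
By linearity of expectation, E[unseen] = 41·(40/41)^158 = 0.829.

0.83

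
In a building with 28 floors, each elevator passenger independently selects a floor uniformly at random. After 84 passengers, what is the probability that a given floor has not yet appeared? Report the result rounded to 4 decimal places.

On each passenger the fixed floor fails to appear with probability 27/28.
P(still missing after 84) = (27/28)^84 = 0.04713.

0.0471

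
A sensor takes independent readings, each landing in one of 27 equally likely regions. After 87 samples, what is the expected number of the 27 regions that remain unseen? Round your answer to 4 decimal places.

1.0125

For each region, P(unseen after 87) = (26/27)^87 = 0.03750.
By linearity of expectation, E[unseen] = 27·(26/27)^87 = 1.01251.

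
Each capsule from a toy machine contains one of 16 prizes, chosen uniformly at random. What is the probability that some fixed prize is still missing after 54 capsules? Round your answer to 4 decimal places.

0.0307

Each capsule misses the fixed prize with probability (16-1)/16 = 15/16, independently.
P(still missing after 54) = (15/16)^54 = 0.03065.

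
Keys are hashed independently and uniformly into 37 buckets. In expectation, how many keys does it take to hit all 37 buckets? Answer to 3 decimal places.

After k distinct buckets have appeared, the next key gives a new one with probability (37-k)/37, so the expected wait for the (k+1)-th is 37/(37-k).
E[T] = 37/37 + 37/36 + 37/35 + ... + 37/2 + 37/1 = 37·H_{37}.
H_{37} = 4.2016, so E[T] = 155.4587.

155.459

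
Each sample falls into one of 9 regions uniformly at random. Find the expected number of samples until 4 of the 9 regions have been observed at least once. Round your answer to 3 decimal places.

Going from k to k+1 distinct takes a geometric number of samples with mean 9/(9-k).
Sum over k = 0,...,3: E = 9/9 + 9/8 + 9/7 + 9/6 = 4.9107.

4.911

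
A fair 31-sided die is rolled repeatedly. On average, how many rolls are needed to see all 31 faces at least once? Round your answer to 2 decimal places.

124.84

The wait to go from k to k+1 distinct faces is geometric with mean 31/(31-k).
E[T] = 31/31 + 31/30 + 31/29 + ... + 31/2 + 31/1 = 31·H_{31}.
H_{31} = 4.027, so E[T] = 124.845.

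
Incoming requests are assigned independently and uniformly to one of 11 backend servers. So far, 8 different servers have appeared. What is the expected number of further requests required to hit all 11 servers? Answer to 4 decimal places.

20.1667

From k distinct to k+1 distinct takes on average 11/(11-k) requests.
Sum over k = 8,...,10: E = 11/3 + 11/2 + 11/1 = 20.16667.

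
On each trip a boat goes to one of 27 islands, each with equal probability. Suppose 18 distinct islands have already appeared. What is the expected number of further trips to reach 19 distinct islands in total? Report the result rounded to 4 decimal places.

3.0000

The wait to go from k to k+1 distinct islands is geometric with mean 27/(27-k).
Only the k = 18 term is needed: E = 27/9 = 3.00000.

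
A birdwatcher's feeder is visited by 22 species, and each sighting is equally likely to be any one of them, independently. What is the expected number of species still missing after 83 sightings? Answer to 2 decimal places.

0.46

For each species, P(unseen after 83) = (21/22)^83 = 0.021.
By linearity of expectation, E[unseen] = 22·(21/22)^83 = 0.463.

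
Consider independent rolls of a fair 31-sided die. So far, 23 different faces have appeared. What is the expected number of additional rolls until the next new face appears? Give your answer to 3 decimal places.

3.875

The number of rolls until the next new face is geometric with success probability 8/31, so its mean is 31/8.
E = 31/8 = 3.8750.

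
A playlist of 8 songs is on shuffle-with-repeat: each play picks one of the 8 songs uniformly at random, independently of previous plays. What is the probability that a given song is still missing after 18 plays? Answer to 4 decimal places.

Each play misses the fixed song with probability (8-1)/8 = 7/8, independently.
P(still missing after 18) = (7/8)^18 = 0.09040.

0.0904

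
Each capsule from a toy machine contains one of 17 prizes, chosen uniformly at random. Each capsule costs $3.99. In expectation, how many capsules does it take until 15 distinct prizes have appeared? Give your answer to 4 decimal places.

32.9724

Going from k to k+1 distinct takes a geometric number of capsules with mean 17/(17-k).
Sum over k = 0,...,14: E = 17/17 + 17/16 + 17/15 + ... + 17/4 + 17/3 = 32.97239.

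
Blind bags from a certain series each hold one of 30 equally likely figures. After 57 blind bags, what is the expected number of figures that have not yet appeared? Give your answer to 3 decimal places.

For each figure, P(unseen after 57) = (29/30)^57 = 0.1448.
By linearity of expectation, E[unseen] = 30·(29/30)^57 = 4.3441.

4.344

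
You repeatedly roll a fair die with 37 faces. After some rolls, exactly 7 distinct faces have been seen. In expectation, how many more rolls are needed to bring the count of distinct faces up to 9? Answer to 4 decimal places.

The wait to go from k to k+1 distinct faces is geometric with mean 37/(37-k).
Sum over k = 7,...,8: E = 37/30 + 37/29 = 2.50920.

2.5092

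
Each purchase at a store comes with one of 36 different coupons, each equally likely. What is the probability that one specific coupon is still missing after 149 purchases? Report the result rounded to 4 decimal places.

Each purchase misses the fixed coupon with probability (36-1)/36 = 35/36, independently.
P(still missing after 149) = (35/36)^149 = 0.01503.

0.0150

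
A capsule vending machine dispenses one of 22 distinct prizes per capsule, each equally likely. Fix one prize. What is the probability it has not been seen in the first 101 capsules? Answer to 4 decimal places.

0.0091

Each capsule misses the fixed prize with probability (22-1)/22 = 21/22, independently.
P(still missing after 101) = (21/22)^101 = 0.00911.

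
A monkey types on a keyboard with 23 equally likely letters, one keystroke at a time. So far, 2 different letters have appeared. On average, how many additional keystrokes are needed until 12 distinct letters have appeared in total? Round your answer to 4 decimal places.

The wait to go from k to k+1 distinct letters is geometric with mean 23/(23-k).
Sum over k = 2,...,11: E = 23/21 + 23/20 + 23/19 + ... + 23/13 + 23/12 = 14.38607.

14.3861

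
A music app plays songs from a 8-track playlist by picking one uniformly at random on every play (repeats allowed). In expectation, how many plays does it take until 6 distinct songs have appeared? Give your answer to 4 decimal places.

With k distinct songs already seen, the next new one arrives after an expected 8/(8-k) plays.
Sum over k = 0,...,5: E = 8/8 + 8/7 + 8/6 + 8/5 + 8/4 + 8/3 = 9.74286.

9.7429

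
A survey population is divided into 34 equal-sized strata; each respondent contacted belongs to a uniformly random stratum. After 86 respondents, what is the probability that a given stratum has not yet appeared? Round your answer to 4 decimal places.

On each respondent the fixed stratum fails to appear with probability 33/34.
P(still missing after 86) = (33/34)^86 = 0.07674.

0.0767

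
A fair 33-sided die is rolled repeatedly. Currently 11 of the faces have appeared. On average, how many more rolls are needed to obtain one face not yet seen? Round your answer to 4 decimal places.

The number of rolls until the next new face is geometric with success probability 22/33, so its mean is 33/22.
E = 33/22 = 1.50000.

1.5000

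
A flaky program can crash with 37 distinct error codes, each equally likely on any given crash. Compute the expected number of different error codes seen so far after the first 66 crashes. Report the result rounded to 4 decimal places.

For each error code, P(seen in 66 crashes) = 1 - (36/37)^66 = 0.83607.
By linearity of expectation, E[distinct seen] = 37·(1 - (36/37)^66) = 30.93469.

30.9347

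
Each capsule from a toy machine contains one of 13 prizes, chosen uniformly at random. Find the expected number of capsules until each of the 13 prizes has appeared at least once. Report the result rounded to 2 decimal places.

41.34

Split into phases: going from k distinct to k+1 distinct takes on average 13/(13-k) capsules.
E[T] = 13/13 + 13/12 + 13/11 + ... + 13/2 + 13/1 = 13·H_{13}.
H_{13} = 3.180, so E[T] = 41.342.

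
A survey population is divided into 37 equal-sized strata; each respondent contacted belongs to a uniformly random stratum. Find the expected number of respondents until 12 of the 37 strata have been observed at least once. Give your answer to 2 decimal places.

Going from k to k+1 distinct takes a geometric number of respondents with mean 37/(37-k).
Sum over k = 0,...,11: E = 37/37 + 37/36 + 37/35 + ... + 37/27 + 37/26 = 14.268.

14.27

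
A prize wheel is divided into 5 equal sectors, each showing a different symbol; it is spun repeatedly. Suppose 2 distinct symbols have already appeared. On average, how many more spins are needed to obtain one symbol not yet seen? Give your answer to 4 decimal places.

Each spin yields a new symbol with probability (5-2)/5 = 3/5, so the wait is geometric with mean 5/3.
E = 5/3 = 1.66667.

1.6667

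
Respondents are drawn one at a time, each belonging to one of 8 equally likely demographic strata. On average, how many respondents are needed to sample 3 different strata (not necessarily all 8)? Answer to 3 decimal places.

Going from k to k+1 distinct takes a geometric number of respondents with mean 8/(8-k).
Sum over k = 0,...,2: E = 8/8 + 8/7 + 8/6 = 3.4762.

3.476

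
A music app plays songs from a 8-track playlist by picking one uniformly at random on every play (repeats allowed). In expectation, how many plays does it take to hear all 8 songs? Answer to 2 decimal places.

The wait to go from k to k+1 distinct songs is geometric with mean 8/(8-k).
E[T] = 8/8 + 8/7 + 8/6 + ... + 8/2 + 8/1 = 8·H_{8}.
H_{8} = 2.718, so E[T] = 21.743.

21.74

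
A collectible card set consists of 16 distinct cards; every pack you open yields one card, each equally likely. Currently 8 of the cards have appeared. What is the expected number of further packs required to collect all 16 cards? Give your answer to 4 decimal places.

From k distinct to k+1 distinct takes on average 16/(16-k) packs.
Sum over k = 8,...,15: E = 16/8 + 16/7 + 16/6 + ... + 16/2 + 16/1 = 43.48571.

43.4857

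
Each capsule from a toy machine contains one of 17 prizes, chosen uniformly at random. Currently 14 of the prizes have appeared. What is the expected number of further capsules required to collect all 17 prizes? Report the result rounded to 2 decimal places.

31.17

With k distinct prizes already seen, the next new one takes an expected 17/(17-k) capsules.
Sum over k = 14,...,16: E = 17/3 + 17/2 + 17/1 = 31.167.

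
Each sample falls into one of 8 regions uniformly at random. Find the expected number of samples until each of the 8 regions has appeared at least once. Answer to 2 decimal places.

Split into phases: going from k distinct to k+1 distinct takes on average 8/(8-k) samples.
E[T] = 8/8 + 8/7 + 8/6 + ... + 8/2 + 8/1 = 8·H_{8}.
H_{8} = 2.718, so E[T] = 21.743.

21.74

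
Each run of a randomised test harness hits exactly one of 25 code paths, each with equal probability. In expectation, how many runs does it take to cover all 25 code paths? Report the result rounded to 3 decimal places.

The wait to go from k to k+1 distinct code paths is geometric with mean 25/(25-k).
E[T] = 25/25 + 25/24 + 25/23 + ... + 25/2 + 25/1 = 25·H_{25}.
H_{25} = 3.8160, so E[T] = 95.3990.

95.399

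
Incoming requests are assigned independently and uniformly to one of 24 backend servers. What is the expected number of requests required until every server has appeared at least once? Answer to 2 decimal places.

Split into phases: going from k distinct to k+1 distinct takes on average 24/(24-k) requests.
E[T] = 24/24 + 24/23 + 24/22 + ... + 24/2 + 24/1 = 24·H_{24}.
H_{24} = 3.776, so E[T] = 90.623.

90.62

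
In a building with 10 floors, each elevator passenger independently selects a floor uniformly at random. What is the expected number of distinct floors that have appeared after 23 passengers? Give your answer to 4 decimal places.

For each floor, P(seen in 23 passengers) = 1 - (9/10)^23 = 0.91137.
By linearity of expectation, E[distinct seen] = 10·(1 - (9/10)^23) = 9.11371.

9.1137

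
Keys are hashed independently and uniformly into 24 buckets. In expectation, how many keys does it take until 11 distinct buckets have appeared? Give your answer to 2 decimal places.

With k distinct buckets already seen, the next new one arrives after an expected 24/(24-k) keys.
Sum over k = 0,...,10: E = 24/24 + 24/23 + 24/22 + ... + 24/15 + 24/14 = 14.300.

14.30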